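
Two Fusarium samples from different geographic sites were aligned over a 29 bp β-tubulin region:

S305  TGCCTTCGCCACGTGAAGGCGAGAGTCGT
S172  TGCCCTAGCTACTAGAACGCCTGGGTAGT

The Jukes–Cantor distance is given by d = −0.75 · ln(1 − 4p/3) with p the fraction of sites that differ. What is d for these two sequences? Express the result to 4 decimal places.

0.4618

Differing sites — 5:T/C; 7:C/A; 10:C/T; 13:G/T; 14:T/A; 18:G/C; 21:G/C; 22:A/T; 24:A/G; 27:C/A.
p = 10/29 = 0.344828.
d = −0.75 · ln(1 − (4/3)·0.344828) = −0.75 · ln(0.540229) = −0.75 · (-0.615762) = 0.4618.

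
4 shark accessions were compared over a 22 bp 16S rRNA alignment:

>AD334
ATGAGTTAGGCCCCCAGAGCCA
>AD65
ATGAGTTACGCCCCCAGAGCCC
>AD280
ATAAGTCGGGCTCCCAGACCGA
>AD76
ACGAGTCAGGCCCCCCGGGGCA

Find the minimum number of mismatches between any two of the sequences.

2

Pairwise Hamming distances:
  AD334 vs AD65: 2
  AD334 vs AD280: 6
  AD334 vs AD76: 5
  AD65 vs AD280: 8
  AD65 vs AD76: 7
  AD280 vs AD76: 9
The smallest is 2, between AD334 and AD65.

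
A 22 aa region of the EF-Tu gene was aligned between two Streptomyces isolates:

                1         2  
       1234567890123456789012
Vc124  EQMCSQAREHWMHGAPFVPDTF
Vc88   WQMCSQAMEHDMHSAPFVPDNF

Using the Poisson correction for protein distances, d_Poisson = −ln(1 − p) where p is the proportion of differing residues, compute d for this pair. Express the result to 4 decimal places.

0.2578

Differing sites — 1:E/W; 8:R/M; 11:W/D; 14:G/S; 21:T/N.
p = 5/22 = 0.227273.
d = −ln(1 − 0.227273) = −ln(0.772727) = 0.2578.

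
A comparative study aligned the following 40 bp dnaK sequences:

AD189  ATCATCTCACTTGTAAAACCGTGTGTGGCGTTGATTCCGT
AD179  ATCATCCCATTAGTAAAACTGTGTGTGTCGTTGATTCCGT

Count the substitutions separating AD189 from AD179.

5

The sequences differ at positions 7 (T/C), 10 (C/T), 12 (T/A), 20 (C/T), 28 (G/T).
That gives 5 mismatches out of 40 aligned sites, so the Hamming distance is 5.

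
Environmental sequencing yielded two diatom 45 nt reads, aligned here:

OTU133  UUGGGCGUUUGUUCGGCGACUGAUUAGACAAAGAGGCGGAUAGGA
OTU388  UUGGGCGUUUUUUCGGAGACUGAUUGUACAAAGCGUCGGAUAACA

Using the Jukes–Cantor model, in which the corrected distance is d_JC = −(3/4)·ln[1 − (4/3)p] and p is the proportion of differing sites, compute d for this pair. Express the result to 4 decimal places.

0.2029

The sequences differ at positions 11 (G/U), 17 (C/A), 26 (A/G), 27 (G/U), 34 (A/C), 36 (G/U), 43 (G/A), 44 (G/C).
p = 8/45 = 0.177778.
d = −0.75 · ln(1 − (4/3)·0.177778) = −0.75 · ln(0.762963) = −0.75 · (-0.270546) = 0.2029.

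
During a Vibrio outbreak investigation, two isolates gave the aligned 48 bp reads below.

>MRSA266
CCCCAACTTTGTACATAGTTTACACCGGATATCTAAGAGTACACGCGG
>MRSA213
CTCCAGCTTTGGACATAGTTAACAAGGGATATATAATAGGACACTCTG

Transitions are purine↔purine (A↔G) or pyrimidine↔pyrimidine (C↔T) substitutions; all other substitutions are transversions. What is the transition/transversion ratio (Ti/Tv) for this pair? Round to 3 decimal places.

0.222

Differing sites — 2:C/T (Ti); 6:A/G (Ti); 12:T/G (Tv); 21:T/A (Tv); 25:C/A (Tv); 26:C/G (Tv); 33:C/A (Tv); 37:G/T (Tv); 40:T/G (Tv); 45:G/T (Tv); 47:G/T (Tv).
Of the 11 differences, 2 transitions and 9 transversions, so Ti/Tv = 2/9 = 0.222.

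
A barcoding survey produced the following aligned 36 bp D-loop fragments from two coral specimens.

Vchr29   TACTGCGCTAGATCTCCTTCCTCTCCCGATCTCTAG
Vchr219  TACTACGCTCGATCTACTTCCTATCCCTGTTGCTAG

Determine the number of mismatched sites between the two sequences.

8

The sequences differ at positions 5 (G/A), 10 (A/C), 16 (C/A), 23 (C/A), 28 (G/T), 29 (A/G), 31 (C/T), 32 (T/G).
That gives 8 mismatches out of 36 aligned sites, so the Hamming distance is 8.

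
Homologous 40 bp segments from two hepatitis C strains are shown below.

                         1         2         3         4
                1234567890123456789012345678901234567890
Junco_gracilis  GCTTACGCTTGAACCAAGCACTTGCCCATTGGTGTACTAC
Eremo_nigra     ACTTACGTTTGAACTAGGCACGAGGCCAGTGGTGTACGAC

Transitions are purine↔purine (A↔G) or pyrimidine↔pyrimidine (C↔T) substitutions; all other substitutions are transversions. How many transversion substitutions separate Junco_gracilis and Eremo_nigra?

Mismatches occur at site 1 (G→A, transition), site 8 (C→T, transition), site 15 (C→T, transition), site 17 (A→G, transition), site 22 (T→G, transversion), site 23 (T→A, transversion), site 25 (C→G, transversion), site 29 (T→G, transversion), site 38 (T→G, transversion).
Of the 9 differences, 4 transitions and 5 transversions, so the answer is 5.

5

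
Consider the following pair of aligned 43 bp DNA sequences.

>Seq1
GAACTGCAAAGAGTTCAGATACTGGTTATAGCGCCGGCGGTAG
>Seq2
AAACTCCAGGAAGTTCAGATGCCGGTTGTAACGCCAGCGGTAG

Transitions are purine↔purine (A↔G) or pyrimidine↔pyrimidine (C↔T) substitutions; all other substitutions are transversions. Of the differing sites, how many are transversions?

1

Mismatches occur at site 1 (G/A, transition), site 6 (G/C, transversion), site 9 (A/G, transition), site 10 (A/G, transition), site 11 (G/A, transition), site 21 (A/G, transition), site 23 (T/C, transition), site 28 (A/G, transition), site 31 (G/A, transition), site 36 (G/A, transition).
Of the 10 differences, 9 transitions and 1 transversion, so the answer is 1.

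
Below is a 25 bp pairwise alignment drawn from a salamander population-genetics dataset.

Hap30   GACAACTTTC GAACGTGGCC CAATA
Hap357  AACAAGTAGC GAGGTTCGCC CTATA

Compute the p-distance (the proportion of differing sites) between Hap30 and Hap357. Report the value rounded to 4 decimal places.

The sequences differ at positions 1 (G/A), 6 (C/G), 8 (T/A), 9 (T/G), 13 (A/G), 14 (C/G), 15 (G/T), 17 (G/C), 22 (A/T).
There are 9 differences over 25 sites, so p = 9/25 = 0.3600.

0.3600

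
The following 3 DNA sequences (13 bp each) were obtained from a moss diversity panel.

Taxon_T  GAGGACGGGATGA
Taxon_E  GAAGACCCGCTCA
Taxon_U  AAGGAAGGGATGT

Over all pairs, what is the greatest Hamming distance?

8

Pairwise Hamming distances:
  Taxon_T vs Taxon_E: 5
  Taxon_T vs Taxon_U: 3
  Taxon_E vs Taxon_U: 8
The largest is 8, between Taxon_E and Taxon_U.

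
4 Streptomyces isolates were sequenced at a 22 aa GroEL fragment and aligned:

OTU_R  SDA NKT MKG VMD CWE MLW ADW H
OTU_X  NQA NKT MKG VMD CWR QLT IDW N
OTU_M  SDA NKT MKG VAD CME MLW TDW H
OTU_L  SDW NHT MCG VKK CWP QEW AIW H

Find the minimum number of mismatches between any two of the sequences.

3

Pairwise Hamming distances:
  OTU_R vs OTU_X: 7
  OTU_R vs OTU_M: 3
  OTU_R vs OTU_L: 9
  OTU_X vs OTU_M: 9
  OTU_X vs OTU_L: 13
  OTU_M vs OTU_L: 11
The smallest is 3, between OTU_R and OTU_M.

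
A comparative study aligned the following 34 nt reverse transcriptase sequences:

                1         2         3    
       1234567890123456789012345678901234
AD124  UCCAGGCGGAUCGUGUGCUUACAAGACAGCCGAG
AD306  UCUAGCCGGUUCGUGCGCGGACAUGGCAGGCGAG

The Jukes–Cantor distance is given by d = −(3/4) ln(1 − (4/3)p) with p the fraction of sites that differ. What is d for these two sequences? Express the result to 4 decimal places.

0.3265

Mismatches occur at site 3 (C→U), site 6 (G→C), site 10 (A→U), site 16 (U→C), site 19 (U→G), site 20 (U→G), site 24 (A→U), site 26 (A→G), site 30 (C→G).
p = 9/34 = 0.264706.
d = −0.75 · ln(1 − (4/3)·0.264706) = −0.75 · ln(0.647059) = −0.75 · (-0.435318) = 0.3265.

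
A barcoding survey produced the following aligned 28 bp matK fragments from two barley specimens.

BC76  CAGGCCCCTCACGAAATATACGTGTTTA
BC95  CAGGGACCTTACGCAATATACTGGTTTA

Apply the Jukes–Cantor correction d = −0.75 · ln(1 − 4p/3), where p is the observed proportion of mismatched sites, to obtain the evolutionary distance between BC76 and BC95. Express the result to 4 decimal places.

Differing sites — 5:C/G; 6:C/A; 10:C/T; 14:A/C; 22:G/T; 23:T/G.
p = 6/28 = 0.214286.
d = −0.75 · ln(1 − (4/3)·0.214286) = −0.75 · ln(0.714285) = −0.75 · (-0.336473) = 0.2524.

0.2524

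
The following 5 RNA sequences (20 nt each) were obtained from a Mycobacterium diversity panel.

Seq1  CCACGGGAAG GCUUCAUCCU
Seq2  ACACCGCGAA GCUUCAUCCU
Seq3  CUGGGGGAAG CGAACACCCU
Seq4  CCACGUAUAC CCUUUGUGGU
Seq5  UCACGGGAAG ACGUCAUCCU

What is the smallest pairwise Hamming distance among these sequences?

Pairwise Hamming distances:
  Seq1 vs Seq2: 5
  Seq1 vs Seq3: 8
  Seq1 vs Seq4: 9
  Seq1 vs Seq5: 3
  Seq2 vs Seq3: 13
  Seq2 vs Seq4: 11
  Seq2 vs Seq5: 7
  Seq3 vs Seq4: 15
  Seq3 vs Seq5: 9
  Seq4 vs Seq5: 11
The smallest is 3, between Seq1 and Seq5.

3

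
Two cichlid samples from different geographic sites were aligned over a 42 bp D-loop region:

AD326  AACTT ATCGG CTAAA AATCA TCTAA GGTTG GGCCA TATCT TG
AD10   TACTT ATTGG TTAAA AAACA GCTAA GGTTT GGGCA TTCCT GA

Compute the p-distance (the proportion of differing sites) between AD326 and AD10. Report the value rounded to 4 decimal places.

Mismatches occur at site 1 (A→T), site 8 (C→T), site 11 (C→T), site 18 (T→A), site 21 (T→G), site 30 (G→T), site 33 (C→G), site 37 (A→T), site 38 (T→C), site 41 (T→G), site 42 (G→A).
There are 11 differences over 42 sites, so p = 11/42 = 0.2619.

0.2619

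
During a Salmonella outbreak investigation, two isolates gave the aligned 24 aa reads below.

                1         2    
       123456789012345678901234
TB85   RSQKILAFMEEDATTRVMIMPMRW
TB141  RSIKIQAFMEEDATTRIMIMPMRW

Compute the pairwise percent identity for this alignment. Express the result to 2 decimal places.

The sequences differ at positions 3 (Q/I), 6 (L/Q), 17 (V/I).
21 of the 24 sites match, so the percent identity is 21/24 × 100 = 87.50%.

87.50%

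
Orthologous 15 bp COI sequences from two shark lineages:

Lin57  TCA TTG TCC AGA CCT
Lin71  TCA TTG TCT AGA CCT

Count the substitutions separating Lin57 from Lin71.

1

Differing sites — 9:C/T.
That gives 1 mismatch out of 15 aligned sites, so the Hamming distance is 1.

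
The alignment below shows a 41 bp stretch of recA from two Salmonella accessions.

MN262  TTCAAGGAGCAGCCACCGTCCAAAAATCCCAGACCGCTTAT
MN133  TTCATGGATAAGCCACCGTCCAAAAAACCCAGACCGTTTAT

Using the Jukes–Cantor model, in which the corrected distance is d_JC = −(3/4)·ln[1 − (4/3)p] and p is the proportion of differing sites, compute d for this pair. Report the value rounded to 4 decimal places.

The sequences differ at positions 5 (A/T), 9 (G/T), 10 (C/A), 27 (T/A), 37 (C/T).
p = 5/41 = 0.121951.
d = −0.75 · ln(1 − (4/3)·0.121951) = −0.75 · ln(0.837399) = −0.75 · (-0.177455) = 0.1331.

0.1331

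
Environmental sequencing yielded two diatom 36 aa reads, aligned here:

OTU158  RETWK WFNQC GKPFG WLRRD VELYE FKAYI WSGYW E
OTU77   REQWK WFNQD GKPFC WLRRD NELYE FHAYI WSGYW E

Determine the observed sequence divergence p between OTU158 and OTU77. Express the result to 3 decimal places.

Differing sites — 3:T/Q; 10:C/D; 15:G/C; 21:V/N; 27:K/H.
There are 5 differences over 36 sites, so p = 5/36 = 0.139.

0.139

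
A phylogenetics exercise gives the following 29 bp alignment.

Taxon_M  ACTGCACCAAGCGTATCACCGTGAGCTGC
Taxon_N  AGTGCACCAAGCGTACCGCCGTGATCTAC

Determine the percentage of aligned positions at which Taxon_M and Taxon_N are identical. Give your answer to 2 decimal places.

82.76%

The sequences differ at positions 2 (C/G), 16 (T/C), 18 (A/G), 25 (G/T), 28 (G/A).
24 of the 29 sites match, so the percent identity is 24/29 × 100 = 82.76%.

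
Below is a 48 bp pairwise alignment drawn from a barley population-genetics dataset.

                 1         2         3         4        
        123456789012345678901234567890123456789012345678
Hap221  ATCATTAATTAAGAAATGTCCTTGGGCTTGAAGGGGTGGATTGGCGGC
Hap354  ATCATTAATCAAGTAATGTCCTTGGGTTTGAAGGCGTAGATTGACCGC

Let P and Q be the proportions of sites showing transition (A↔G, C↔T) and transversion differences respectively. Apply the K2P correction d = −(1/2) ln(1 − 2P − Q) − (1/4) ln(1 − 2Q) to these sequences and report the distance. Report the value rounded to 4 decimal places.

Mismatches occur at site 10 (T→C, transition), site 14 (A→T, transversion), site 27 (C→T, transition), site 35 (G→C, transversion), site 38 (G→A, transition), site 44 (G→A, transition), site 46 (G→C, transversion).
Of the 7 differences, 4 transitions and 3 transversions over 48 sites: P = 4/48 = 0.083333, Q = 3/48 = 0.062500.
d = −0.5·ln(0.770834) − 0.25·ln(0.875000) = −0.5·(-0.260282) − 0.25·(-0.133531) = 0.1635.

0.1635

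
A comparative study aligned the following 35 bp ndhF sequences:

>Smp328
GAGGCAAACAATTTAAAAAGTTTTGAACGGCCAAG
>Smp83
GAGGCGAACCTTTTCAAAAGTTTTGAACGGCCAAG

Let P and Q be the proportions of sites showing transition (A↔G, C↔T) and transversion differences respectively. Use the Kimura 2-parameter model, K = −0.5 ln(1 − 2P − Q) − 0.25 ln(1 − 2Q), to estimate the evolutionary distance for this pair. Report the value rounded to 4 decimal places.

Mismatches occur at site 6 (A↔G, transition), site 10 (A↔C, transversion), site 11 (A↔T, transversion), site 15 (A↔C, transversion).
Of the 4 differences, 1 transition and 3 transversions over 35 sites: P = 1/35 = 0.028571, Q = 3/35 = 0.085714.
d = −0.5·ln(0.857144) − 0.25·ln(0.828572) = −0.5·(-0.154149) − 0.25·(-0.188052) = 0.1241.

0.1241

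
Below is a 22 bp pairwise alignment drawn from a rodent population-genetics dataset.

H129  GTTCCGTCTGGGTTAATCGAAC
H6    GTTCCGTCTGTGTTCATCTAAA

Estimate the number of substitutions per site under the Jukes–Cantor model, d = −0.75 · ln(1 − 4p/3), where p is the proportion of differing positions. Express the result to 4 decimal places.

The sequences differ at positions 11 (G/T), 15 (A/C), 19 (G/T), 22 (C/A).
p = 4/22 = 0.181818.
d = −0.75 · ln(1 − (4/3)·0.181818) = −0.75 · ln(0.757576) = −0.75 · (-0.277631) = 0.2082.

0.2082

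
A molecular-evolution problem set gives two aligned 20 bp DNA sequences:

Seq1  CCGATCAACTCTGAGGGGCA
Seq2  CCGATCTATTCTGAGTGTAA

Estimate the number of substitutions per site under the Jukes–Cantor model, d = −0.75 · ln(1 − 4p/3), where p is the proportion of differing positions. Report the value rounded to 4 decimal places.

0.3041

Differing sites — 7:A/T; 9:C/T; 16:G/T; 18:G/T; 19:C/A.
p = 5/20 = 0.250000.
d = −0.75 · ln(1 − (4/3)·0.250000) = −0.75 · ln(0.666667) = −0.75 · (-0.405465) = 0.3041.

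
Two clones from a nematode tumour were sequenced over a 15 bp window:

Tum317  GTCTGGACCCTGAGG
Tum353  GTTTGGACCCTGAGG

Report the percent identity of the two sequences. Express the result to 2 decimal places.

A single mismatch occurs at site 3 (C/T).
14 of the 15 sites match, so the percent identity is 14/15 × 100 = 93.33%.

93.33%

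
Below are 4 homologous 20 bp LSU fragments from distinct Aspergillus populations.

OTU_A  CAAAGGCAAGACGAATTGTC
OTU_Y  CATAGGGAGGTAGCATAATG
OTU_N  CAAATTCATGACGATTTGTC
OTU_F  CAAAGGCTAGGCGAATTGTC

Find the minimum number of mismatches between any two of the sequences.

Pairwise Hamming distances:
  OTU_A vs OTU_Y: 9
  OTU_A vs OTU_N: 4
  OTU_A vs OTU_F: 2
  OTU_Y vs OTU_N: 12
  OTU_Y vs OTU_F: 10
  OTU_N vs OTU_F: 6
The smallest is 2, between OTU_A and OTU_F.

2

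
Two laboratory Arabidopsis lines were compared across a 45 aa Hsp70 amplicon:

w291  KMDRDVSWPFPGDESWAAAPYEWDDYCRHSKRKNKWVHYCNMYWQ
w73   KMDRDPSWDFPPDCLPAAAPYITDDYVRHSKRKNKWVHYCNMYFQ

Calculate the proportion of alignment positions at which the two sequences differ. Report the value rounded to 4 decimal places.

Mismatches occur at site 6 (V/P), site 9 (P/D), site 12 (G/P), site 14 (E/C), site 15 (S/L), site 16 (W/P), site 22 (E/I), site 23 (W/T), site 27 (C/V), site 44 (W/F).
There are 10 differences over 45 sites, so p = 10/45 = 0.2222.

0.2222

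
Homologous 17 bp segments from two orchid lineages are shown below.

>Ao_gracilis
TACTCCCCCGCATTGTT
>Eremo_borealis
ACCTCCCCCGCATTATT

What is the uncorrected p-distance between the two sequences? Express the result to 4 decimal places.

0.1765

The sequences differ at positions 1 (T/A), 2 (A/C), 15 (G/A).
There are 3 differences over 17 sites, so p = 3/17 = 0.1765.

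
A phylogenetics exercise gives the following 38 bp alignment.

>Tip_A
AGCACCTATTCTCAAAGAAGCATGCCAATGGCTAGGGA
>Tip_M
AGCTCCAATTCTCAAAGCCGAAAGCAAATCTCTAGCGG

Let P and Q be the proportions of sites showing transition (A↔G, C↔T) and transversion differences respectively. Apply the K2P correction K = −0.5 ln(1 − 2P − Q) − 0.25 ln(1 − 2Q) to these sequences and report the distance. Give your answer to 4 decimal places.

Mismatches occur at site 4 (A↔T, transversion), site 7 (T↔A, transversion), site 18 (A↔C, transversion), site 19 (A↔C, transversion), site 21 (C↔A, transversion), site 23 (T↔A, transversion), site 26 (C↔A, transversion), site 30 (G↔C, transversion), site 31 (G↔T, transversion), site 36 (G↔C, transversion), site 38 (A↔G, transition).
Of the 11 differences, 1 transition and 10 transversions over 38 sites: P = 1/38 = 0.026316, Q = 10/38 = 0.263158.
d = −0.5·ln(0.684210) − 0.25·ln(0.473684) = −0.5·(-0.379490) − 0.25·(-0.747215) = 0.3765.

0.3765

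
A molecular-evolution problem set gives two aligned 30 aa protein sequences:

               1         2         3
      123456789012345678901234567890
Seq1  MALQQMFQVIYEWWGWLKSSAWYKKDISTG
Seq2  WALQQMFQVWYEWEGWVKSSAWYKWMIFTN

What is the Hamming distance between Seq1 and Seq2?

Mismatches occur at site 1 (M→W), site 10 (I→W), site 14 (W→E), site 17 (L→V), site 25 (K→W), site 26 (D→M), site 28 (S→F), site 30 (G→N).
That gives 8 mismatches out of 30 aligned sites, so the Hamming distance is 8.

8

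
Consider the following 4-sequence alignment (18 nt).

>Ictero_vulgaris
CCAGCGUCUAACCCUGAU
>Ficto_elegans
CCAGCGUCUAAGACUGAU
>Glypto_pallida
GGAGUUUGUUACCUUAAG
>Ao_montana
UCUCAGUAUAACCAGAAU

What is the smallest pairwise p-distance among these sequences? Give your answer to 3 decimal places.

0.111

Pairwise Hamming distances:
  Ictero_vulgaris vs Ficto_elegans: 2
  Ictero_vulgaris vs Glypto_pallida: 9
  Ictero_vulgaris vs Ao_montana: 8
  Ficto_elegans vs Glypto_pallida: 11
  Ficto_elegans vs Ao_montana: 10
  Glypto_pallida vs Ao_montana: 11
The smallest is 2 mismatches, between Ictero_vulgaris and Ficto_elegans; p = 2/18 = 0.111.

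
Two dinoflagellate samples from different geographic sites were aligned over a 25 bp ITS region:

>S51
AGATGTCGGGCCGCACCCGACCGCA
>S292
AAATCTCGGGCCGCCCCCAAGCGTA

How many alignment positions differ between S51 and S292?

Differing sites — 2:G/A; 5:G/C; 15:A/C; 19:G/A; 21:C/G; 24:C/T.
That gives 6 mismatches out of 25 aligned sites, so the Hamming distance is 6.

6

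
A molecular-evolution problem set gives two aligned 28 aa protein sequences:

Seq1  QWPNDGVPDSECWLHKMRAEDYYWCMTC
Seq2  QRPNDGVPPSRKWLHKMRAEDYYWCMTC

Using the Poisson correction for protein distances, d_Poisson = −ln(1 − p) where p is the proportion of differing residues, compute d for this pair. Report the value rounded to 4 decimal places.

Differing sites — 2:W/R; 9:D/P; 11:E/R; 12:C/K.
p = 4/28 = 0.142857.
d = −ln(1 − 0.142857) = −ln(0.857143) = 0.1542.

0.1542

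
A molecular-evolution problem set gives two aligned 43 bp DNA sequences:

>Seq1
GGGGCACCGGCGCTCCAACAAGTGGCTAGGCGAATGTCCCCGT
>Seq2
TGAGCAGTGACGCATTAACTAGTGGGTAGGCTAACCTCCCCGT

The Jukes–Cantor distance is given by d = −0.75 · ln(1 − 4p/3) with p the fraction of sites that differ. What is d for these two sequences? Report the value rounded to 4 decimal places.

0.3870

The sequences differ at positions 1 (G/T), 3 (G/A), 7 (C/G), 8 (C/T), 10 (G/A), 14 (T/A), 15 (C/T), 16 (C/T), 20 (A/T), 26 (C/G), 32 (G/T), 35 (T/C), 36 (G/C).
p = 13/43 = 0.302326.
d = −0.75 · ln(1 − (4/3)·0.302326) = −0.75 · ln(0.596899) = −0.75 · (-0.516007) = 0.3870.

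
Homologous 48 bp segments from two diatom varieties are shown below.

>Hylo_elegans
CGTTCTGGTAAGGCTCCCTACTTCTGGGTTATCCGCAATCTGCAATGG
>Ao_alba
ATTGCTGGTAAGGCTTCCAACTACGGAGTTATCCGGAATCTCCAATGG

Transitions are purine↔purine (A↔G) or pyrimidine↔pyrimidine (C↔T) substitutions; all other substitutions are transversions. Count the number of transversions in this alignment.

The sequences differ at positions 1 (C/A, transversion), 2 (G/T, transversion), 4 (T/G, transversion), 16 (C/T, transition), 19 (T/A, transversion), 23 (T/A, transversion), 25 (T/G, transversion), 27 (G/A, transition), 36 (C/G, transversion), 42 (G/C, transversion).
Of the 10 differences, 2 transitions and 8 transversions, so the answer is 8.

8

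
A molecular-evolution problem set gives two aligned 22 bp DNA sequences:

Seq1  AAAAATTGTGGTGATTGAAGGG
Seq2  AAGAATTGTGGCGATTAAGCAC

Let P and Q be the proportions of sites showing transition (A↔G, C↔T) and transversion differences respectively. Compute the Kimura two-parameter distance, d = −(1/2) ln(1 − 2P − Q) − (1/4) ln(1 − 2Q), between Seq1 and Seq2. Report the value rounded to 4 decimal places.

0.4444

Differing sites — 3:A/G (Ti); 12:T/C (Ti); 17:G/A (Ti); 19:A/G (Ti); 20:G/C (Tv); 21:G/A (Ti); 22:G/C (Tv).
Of the 7 differences, 5 transitions and 2 transversions over 22 sites: P = 5/22 = 0.227273, Q = 2/22 = 0.090909.
d = −0.5·ln(0.454545) − 0.25·ln(0.818182) = −0.5·(-0.788458) − 0.25·(-0.200670) = 0.4444.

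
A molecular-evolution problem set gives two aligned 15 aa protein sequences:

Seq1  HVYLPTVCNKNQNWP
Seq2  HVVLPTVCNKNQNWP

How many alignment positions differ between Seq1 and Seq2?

1

Differing sites — 3:Y/V.
That gives 1 mismatch out of 15 aligned sites, so the Hamming distance is 1.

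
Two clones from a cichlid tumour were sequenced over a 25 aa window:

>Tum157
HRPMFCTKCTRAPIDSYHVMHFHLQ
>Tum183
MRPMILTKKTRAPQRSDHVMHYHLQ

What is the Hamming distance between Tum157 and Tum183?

8

Differing sites — 1:H/M; 5:F/I; 6:C/L; 9:C/K; 14:I/Q; 15:D/R; 17:Y/D; 22:F/Y.
That gives 8 mismatches out of 25 aligned sites, so the Hamming distance is 8.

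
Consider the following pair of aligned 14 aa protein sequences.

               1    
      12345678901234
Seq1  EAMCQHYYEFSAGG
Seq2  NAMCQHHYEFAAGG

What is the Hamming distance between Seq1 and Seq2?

The sequences differ at positions 1 (E/N), 7 (Y/H), 11 (S/A).
That gives 3 mismatches out of 14 aligned sites, so the Hamming distance is 3.

3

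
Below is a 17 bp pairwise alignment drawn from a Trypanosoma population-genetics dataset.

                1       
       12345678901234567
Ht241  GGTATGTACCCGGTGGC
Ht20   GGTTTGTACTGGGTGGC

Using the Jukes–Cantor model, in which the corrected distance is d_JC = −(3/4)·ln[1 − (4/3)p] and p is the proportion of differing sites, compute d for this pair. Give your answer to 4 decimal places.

The sequences differ at positions 4 (A/T), 10 (C/T), 11 (C/G).
p = 3/17 = 0.176471.
d = −0.75 · ln(1 − (4/3)·0.176471) = −0.75 · ln(0.764705) = −0.75 · (-0.268265) = 0.2012.

0.2012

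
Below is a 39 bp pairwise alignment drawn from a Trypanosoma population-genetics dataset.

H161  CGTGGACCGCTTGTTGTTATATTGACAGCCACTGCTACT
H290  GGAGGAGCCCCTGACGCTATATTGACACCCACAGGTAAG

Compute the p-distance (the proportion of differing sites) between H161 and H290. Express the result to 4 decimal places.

0.3333

The sequences differ at positions 1 (C/G), 3 (T/A), 7 (C/G), 9 (G/C), 11 (T/C), 14 (T/A), 15 (T/C), 17 (T/C), 28 (G/C), 33 (T/A), 35 (C/G), 38 (C/A), 39 (T/G).
There are 13 differences over 39 sites, so p = 13/39 = 0.3333.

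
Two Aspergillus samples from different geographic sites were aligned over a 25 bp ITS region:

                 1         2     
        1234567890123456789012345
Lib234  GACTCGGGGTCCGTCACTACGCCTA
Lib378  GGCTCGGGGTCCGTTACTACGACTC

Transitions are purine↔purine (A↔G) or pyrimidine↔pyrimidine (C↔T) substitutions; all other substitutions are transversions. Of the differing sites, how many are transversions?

The sequences differ at positions 2 (A/G, transition), 15 (C/T, transition), 22 (C/A, transversion), 25 (A/C, transversion).
Of the 4 differences, 2 transitions and 2 transversions, so the answer is 2.

2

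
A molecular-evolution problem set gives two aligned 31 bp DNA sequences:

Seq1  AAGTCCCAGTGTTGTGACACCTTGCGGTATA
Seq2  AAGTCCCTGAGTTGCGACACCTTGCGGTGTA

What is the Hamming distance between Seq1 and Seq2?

The sequences differ at positions 8 (A/T), 10 (T/A), 15 (T/C), 29 (A/G).
That gives 4 mismatches out of 31 aligned sites, so the Hamming distance is 4.

4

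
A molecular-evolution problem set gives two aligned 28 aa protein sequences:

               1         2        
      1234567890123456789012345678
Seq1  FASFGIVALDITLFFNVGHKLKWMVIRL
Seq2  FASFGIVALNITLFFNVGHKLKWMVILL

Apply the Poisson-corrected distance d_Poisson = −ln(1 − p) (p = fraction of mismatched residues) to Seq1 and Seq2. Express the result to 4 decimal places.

Mismatches occur at site 10 (D/N), site 27 (R/L).
p = 2/28 = 0.071429.
d = −ln(1 − 0.071429) = −ln(0.928571) = 0.0741.

0.0741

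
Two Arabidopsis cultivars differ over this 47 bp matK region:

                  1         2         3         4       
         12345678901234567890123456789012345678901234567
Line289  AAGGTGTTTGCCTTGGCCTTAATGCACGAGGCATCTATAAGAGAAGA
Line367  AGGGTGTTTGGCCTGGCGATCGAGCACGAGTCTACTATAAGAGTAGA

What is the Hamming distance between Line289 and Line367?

Differing sites — 2:A/G; 11:C/G; 13:T/C; 18:C/G; 19:T/A; 21:A/C; 22:A/G; 23:T/A; 31:G/T; 33:A/T; 34:T/A; 44:A/T.
That gives 12 mismatches out of 47 aligned sites, so the Hamming distance is 12.

12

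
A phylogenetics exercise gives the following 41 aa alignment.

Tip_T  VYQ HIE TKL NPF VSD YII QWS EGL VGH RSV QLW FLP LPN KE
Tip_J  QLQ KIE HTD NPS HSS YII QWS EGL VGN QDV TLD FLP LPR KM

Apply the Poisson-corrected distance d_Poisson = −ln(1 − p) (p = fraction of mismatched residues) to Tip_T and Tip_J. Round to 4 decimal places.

0.4947

Mismatches occur at site 1 (V→Q), site 2 (Y→L), site 4 (H→K), site 7 (T→H), site 8 (K→T), site 9 (L→D), site 12 (F→S), site 13 (V→H), site 15 (D→S), site 27 (H→N), site 28 (R→Q), site 29 (S→D), site 31 (Q→T), site 33 (W→D), site 39 (N→R), site 41 (E→M).
p = 16/41 = 0.390244.
d = −ln(1 − 0.390244) = −ln(0.609756) = 0.4947.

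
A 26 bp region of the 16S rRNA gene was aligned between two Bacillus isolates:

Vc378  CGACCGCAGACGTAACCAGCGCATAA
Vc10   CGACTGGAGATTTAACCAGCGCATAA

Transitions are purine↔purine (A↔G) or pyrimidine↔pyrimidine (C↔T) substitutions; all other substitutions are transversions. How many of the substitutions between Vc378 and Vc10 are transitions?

Differing sites — 5:C/T (Ti); 7:C/G (Tv); 11:C/T (Ti); 12:G/T (Tv).
Of the 4 differences, 2 transitions and 2 transversions, so the answer is 2.

2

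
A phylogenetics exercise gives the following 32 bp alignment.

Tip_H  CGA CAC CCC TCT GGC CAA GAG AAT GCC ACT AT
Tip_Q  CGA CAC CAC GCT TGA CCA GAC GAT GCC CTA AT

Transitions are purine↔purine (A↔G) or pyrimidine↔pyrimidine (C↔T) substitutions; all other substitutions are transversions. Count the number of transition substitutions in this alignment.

The sequences differ at positions 8 (C/A, transversion), 10 (T/G, transversion), 13 (G/T, transversion), 15 (C/A, transversion), 17 (A/C, transversion), 21 (G/C, transversion), 22 (A/G, transition), 28 (A/C, transversion), 29 (C/T, transition), 30 (T/A, transversion).
Of the 10 differences, 2 transitions and 8 transversions, so the answer is 2.

2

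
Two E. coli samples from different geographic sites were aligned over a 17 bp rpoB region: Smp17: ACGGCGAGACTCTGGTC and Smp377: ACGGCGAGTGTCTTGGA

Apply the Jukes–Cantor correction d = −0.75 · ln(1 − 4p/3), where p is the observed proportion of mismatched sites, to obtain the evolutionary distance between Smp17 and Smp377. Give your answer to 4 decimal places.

0.3734

Mismatches occur at site 9 (A/T), site 10 (C/G), site 14 (G/T), site 16 (T/G), site 17 (C/A).
p = 5/17 = 0.294118.
d = −0.75 · ln(1 − (4/3)·0.294118) = −0.75 · ln(0.607843) = −0.75 · (-0.497839) = 0.3734.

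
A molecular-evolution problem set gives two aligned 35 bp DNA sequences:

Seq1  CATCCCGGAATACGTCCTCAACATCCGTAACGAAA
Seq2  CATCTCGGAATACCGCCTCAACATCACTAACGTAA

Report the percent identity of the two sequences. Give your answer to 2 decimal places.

82.86%

The sequences differ at positions 5 (C/T), 14 (G/C), 15 (T/G), 26 (C/A), 27 (G/C), 33 (A/T).
29 of the 35 sites match, so the percent identity is 29/35 × 100 = 82.86%.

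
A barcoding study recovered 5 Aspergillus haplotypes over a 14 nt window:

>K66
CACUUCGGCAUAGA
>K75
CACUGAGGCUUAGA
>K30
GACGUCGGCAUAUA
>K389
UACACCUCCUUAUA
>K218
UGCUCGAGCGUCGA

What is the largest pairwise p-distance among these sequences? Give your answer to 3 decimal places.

0.643

Pairwise Hamming distances:
  K66 vs K75: 3
  K66 vs K30: 3
  K66 vs K389: 7
  K66 vs K218: 7
  K75 vs K30: 6
  K75 vs K389: 7
  K75 vs K218: 7
  K30 vs K389: 6
  K30 vs K218: 9
  K389 vs K218: 8
The largest is 9 mismatches, between K30 and K218; p = 9/14 = 0.643.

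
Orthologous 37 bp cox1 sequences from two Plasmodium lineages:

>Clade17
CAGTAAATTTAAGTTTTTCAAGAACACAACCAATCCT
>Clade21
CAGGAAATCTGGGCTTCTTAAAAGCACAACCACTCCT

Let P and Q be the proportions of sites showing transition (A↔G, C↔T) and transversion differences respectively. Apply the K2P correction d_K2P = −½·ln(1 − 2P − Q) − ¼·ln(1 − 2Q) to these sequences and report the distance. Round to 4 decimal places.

The sequences differ at positions 4 (T/G, transversion), 9 (T/C, transition), 11 (A/G, transition), 12 (A/G, transition), 14 (T/C, transition), 17 (T/C, transition), 19 (C/T, transition), 22 (G/A, transition), 24 (A/G, transition), 33 (A/C, transversion).
Of the 10 differences, 8 transitions and 2 transversions over 37 sites: P = 8/37 = 0.216216, Q = 2/37 = 0.054054.
d = −0.5·ln(0.513514) − 0.25·ln(0.891892) = −0.5·(-0.666478) − 0.25·(-0.114410) = 0.3618.

0.3618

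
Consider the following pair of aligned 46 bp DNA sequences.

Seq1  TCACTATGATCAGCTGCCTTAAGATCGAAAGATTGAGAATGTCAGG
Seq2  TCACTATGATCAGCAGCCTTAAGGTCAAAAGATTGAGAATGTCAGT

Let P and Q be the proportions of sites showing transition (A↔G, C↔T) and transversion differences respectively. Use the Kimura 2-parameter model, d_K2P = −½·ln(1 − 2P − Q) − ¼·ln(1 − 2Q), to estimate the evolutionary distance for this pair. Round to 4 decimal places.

The sequences differ at positions 15 (T/A, transversion), 24 (A/G, transition), 27 (G/A, transition), 46 (G/T, transversion).
Of the 4 differences, 2 transitions and 2 transversions over 46 sites: P = 2/46 = 0.043478, Q = 2/46 = 0.043478.
d = −0.5·ln(0.869566) − 0.25·ln(0.913044) = −0.5·(-0.139761) − 0.25·(-0.090971) = 0.0926.

0.0926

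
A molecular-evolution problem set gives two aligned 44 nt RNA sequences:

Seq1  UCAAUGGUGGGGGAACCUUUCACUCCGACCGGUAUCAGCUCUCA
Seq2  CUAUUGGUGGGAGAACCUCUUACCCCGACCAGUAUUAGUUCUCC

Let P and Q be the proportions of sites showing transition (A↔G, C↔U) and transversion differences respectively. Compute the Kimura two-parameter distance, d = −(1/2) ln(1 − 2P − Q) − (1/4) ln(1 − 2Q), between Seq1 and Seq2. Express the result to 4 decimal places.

0.3269

Mismatches occur at site 1 (U/C, transition), site 2 (C/U, transition), site 4 (A/U, transversion), site 12 (G/A, transition), site 19 (U/C, transition), site 21 (C/U, transition), site 24 (U/C, transition), site 31 (G/A, transition), site 36 (C/U, transition), site 39 (C/U, transition), site 44 (A/C, transversion).
Of the 11 differences, 9 transitions and 2 transversions over 44 sites: P = 9/44 = 0.204545, Q = 2/44 = 0.045455.
d = −0.5·ln(0.545455) − 0.25·ln(0.909090) = −0.5·(-0.606135) − 0.25·(-0.095311) = 0.3269.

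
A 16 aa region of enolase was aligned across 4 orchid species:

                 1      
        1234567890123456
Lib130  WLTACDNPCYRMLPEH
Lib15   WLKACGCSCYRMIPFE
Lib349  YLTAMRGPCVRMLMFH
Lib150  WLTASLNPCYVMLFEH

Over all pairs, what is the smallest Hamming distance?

4

Pairwise Hamming distances:
  Lib130 vs Lib15: 7
  Lib130 vs Lib349: 7
  Lib130 vs Lib150: 4
  Lib15 vs Lib349: 10
  Lib15 vs Lib150: 10
  Lib349 vs Lib150: 8
The smallest is 4, between Lib130 and Lib150.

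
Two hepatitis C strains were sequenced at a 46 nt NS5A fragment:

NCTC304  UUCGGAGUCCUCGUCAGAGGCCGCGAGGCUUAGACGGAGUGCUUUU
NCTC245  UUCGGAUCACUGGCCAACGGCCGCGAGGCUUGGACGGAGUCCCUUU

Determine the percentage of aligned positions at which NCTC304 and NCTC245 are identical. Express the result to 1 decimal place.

Differing sites — 7:G/U; 8:U/C; 9:C/A; 12:C/G; 14:U/C; 17:G/A; 18:A/C; 32:A/G; 41:G/C; 43:U/C.
36 of the 46 sites match, so the percent identity is 36/46 × 100 = 78.3%.

78.3%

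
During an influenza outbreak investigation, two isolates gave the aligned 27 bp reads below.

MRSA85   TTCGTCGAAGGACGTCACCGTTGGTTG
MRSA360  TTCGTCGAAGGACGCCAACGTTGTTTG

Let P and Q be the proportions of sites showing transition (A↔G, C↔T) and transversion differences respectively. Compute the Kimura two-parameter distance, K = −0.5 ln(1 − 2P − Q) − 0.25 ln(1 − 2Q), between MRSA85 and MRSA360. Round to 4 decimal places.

Differing sites — 15:T/C (Ti); 18:C/A (Tv); 24:G/T (Tv).
Of the 3 differences, 1 transition and 2 transversions over 27 sites: P = 1/27 = 0.037037, Q = 2/27 = 0.074074.
d = −0.5·ln(0.851852) − 0.25·ln(0.851852) = −0.5·(-0.160342) − 0.25·(-0.160342) = 0.1203.

0.1203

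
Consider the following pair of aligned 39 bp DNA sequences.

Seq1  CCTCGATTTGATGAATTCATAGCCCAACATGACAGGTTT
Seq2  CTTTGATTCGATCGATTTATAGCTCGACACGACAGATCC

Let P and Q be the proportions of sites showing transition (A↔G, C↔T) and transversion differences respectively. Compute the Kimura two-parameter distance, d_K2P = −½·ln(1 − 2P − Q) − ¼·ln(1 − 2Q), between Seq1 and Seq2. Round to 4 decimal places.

Differing sites — 2:C/T (Ti); 4:C/T (Ti); 9:T/C (Ti); 13:G/C (Tv); 14:A/G (Ti); 18:C/T (Ti); 24:C/T (Ti); 26:A/G (Ti); 30:T/C (Ti); 36:G/A (Ti); 38:T/C (Ti); 39:T/C (Ti).
Of the 12 differences, 11 transitions and 1 transversion over 39 sites: P = 11/39 = 0.282051, Q = 1/39 = 0.025641.
d = −0.5·ln(0.410257) − 0.25·ln(0.948718) = −0.5·(-0.890971) − 0.25·(-0.052644) = 0.4586.

0.4586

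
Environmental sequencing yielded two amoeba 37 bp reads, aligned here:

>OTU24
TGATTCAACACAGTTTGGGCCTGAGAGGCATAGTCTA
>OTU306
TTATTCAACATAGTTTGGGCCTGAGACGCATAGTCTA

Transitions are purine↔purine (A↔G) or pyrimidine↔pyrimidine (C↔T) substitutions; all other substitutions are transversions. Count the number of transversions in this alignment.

The sequences differ at positions 2 (G/T, transversion), 11 (C/T, transition), 27 (G/C, transversion).
Of the 3 differences, 1 transition and 2 transversions, so the answer is 2.

2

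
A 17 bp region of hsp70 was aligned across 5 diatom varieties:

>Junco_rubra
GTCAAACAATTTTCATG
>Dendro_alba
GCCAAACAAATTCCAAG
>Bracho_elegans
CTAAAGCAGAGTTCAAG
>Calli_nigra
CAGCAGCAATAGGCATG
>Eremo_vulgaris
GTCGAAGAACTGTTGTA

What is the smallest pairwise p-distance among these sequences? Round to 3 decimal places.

Pairwise Hamming distances:
  Junco_rubra vs Dendro_alba: 4
  Junco_rubra vs Bracho_elegans: 7
  Junco_rubra vs Calli_nigra: 8
  Junco_rubra vs Eremo_vulgaris: 7
  Dendro_alba vs Bracho_elegans: 7
  Dendro_alba vs Calli_nigra: 10
  Dendro_alba vs Eremo_vulgaris: 10
  Bracho_elegans vs Calli_nigra: 9
  Bracho_elegans vs Eremo_vulgaris: 13
  Calli_nigra vs Eremo_vulgaris: 12
The smallest is 4 mismatches, between Junco_rubra and Dendro_alba; p = 4/17 = 0.235.

0.235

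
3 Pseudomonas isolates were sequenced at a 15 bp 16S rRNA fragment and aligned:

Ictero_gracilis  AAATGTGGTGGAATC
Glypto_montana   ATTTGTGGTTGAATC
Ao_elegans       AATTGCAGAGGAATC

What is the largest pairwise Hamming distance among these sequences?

Pairwise Hamming distances:
  Ictero_gracilis vs Glypto_montana: 3
  Ictero_gracilis vs Ao_elegans: 4
  Glypto_montana vs Ao_elegans: 5
The largest is 5, between Glypto_montana and Ao_elegans.

5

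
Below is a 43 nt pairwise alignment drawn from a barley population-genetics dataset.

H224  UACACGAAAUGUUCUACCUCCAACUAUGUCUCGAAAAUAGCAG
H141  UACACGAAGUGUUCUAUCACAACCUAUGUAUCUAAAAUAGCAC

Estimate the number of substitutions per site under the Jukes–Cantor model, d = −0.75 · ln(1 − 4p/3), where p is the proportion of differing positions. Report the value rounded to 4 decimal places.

0.2138

The sequences differ at positions 9 (A/G), 17 (C/U), 19 (U/A), 21 (C/A), 23 (A/C), 30 (C/A), 33 (G/U), 43 (G/C).
p = 8/43 = 0.186047.
d = −0.75 · ln(1 − (4/3)·0.186047) = −0.75 · ln(0.751937) = −0.75 · (-0.285103) = 0.2138.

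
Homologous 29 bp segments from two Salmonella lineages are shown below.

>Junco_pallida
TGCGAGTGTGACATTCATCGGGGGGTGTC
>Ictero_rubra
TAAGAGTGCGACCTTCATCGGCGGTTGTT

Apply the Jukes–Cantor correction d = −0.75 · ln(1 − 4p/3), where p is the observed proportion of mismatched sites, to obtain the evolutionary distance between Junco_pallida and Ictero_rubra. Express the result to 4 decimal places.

Differing sites — 2:G/A; 3:C/A; 9:T/C; 13:A/C; 22:G/C; 25:G/T; 29:C/T.
p = 7/29 = 0.241379.
d = −0.75 · ln(1 − (4/3)·0.241379) = −0.75 · ln(0.678161) = −0.75 · (-0.388371) = 0.2913.

0.2913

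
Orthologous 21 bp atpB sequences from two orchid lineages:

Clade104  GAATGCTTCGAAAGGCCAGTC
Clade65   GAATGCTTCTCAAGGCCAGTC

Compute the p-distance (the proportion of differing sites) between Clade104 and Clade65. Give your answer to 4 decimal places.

The sequences differ at positions 10 (G/T), 11 (A/C).
There are 2 differences over 21 sites, so p = 2/21 = 0.0952.

0.0952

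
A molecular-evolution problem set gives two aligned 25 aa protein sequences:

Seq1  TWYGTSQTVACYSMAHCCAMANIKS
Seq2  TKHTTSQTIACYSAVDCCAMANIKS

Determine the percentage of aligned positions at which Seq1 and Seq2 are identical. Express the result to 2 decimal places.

72.00%

The sequences differ at positions 2 (W/K), 3 (Y/H), 4 (G/T), 9 (V/I), 14 (M/A), 15 (A/V), 16 (H/D).
18 of the 25 sites match, so the percent identity is 18/25 × 100 = 72.00%.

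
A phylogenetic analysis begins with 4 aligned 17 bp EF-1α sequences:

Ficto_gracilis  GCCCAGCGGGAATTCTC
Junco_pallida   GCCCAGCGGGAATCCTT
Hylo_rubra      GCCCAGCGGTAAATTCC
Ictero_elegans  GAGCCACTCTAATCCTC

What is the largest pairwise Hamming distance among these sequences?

Pairwise Hamming distances:
  Ficto_gracilis vs Junco_pallida: 2
  Ficto_gracilis vs Hylo_rubra: 4
  Ficto_gracilis vs Ictero_elegans: 8
  Junco_pallida vs Hylo_rubra: 6
  Junco_pallida vs Ictero_elegans: 8
  Hylo_rubra vs Ictero_elegans: 10
The largest is 10, between Hylo_rubra and Ictero_elegans.

10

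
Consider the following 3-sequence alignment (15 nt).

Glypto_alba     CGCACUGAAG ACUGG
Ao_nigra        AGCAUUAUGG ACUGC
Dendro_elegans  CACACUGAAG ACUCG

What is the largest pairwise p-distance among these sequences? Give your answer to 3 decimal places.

0.533

Pairwise Hamming distances:
  Glypto_alba vs Ao_nigra: 6
  Glypto_alba vs Dendro_elegans: 2
  Ao_nigra vs Dendro_elegans: 8
The largest is 8 mismatches, between Ao_nigra and Dendro_elegans; p = 8/15 = 0.533.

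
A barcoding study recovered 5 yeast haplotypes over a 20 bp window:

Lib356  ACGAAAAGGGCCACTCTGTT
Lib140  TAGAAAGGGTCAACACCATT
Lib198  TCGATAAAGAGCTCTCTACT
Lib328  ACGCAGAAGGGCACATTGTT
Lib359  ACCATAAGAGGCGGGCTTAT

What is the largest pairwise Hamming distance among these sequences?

15

Pairwise Hamming distances:
  Lib356 vs Lib140: 8
  Lib356 vs Lib198: 8
  Lib356 vs Lib328: 6
  Lib356 vs Lib359: 9
  Lib140 vs Lib198: 11
  Lib140 vs Lib328: 12
  Lib140 vs Lib359: 15
  Lib198 vs Lib328: 10
  Lib198 vs Lib359: 10
  Lib328 vs Lib359: 12
The largest is 15, between Lib140 and Lib359.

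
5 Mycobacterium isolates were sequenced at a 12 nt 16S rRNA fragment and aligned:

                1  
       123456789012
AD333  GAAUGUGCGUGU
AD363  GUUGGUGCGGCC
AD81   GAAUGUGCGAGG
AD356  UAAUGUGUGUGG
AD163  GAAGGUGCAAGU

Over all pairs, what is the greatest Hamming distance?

Pairwise Hamming distances:
  AD333 vs AD363: 6
  AD333 vs AD81: 2
  AD333 vs AD356: 3
  AD333 vs AD163: 3
  AD363 vs AD81: 6
  AD363 vs AD356: 8
  AD363 vs AD163: 6
  AD81 vs AD356: 3
  AD81 vs AD163: 3
  AD356 vs AD163: 6
The largest is 8, between AD363 and AD356.

8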